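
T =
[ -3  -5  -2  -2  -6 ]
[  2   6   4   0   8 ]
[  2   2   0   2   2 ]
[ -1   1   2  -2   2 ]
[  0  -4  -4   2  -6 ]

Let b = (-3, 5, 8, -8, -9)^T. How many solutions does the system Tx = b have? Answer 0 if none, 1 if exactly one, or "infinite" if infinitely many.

Row reduce the augmented matrix [T | b].
R2 ← R2 + (2/3)·R1: [0, 8/3, 8/3, -4/3, 4, 3]
R3 ← R3 + (2/3)·R1: [0, -4/3, -4/3, 2/3, -2, 6]
R4 ← R4 − (1/3)·R1: [0, 8/3, 8/3, -4/3, 4, -7]
R3 ← R3 + (1/2)·R2: [0, 0, 0, 0, 0, 15/2]
R4 ← R4 − R2: [0, 0, 0, 0, 0, -10]
R5 ← R5 + (3/2)·R2: [0, 0, 0, 0, 0, -9/2]
R4 ← R4 + (4/3)·R3: [0, 0, 0, 0, 0, 0]
R5 ← R5 + (3/5)·R3: [0, 0, 0, 0, 0, 0]
The echelon form has 3 nonzero rows; the last pivot sits in the augmented column, so rank(T) = 2 but rank([T|b]) = 3.
Since the ranks differ, the system is inconsistent.
It has no solutions.

0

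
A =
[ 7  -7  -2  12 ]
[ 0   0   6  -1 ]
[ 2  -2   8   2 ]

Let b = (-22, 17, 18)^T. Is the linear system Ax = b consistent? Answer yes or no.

Row reduce the augmented matrix [A | b].
R3 ← R3 − (2/7)·R1: [0, 0, 60/7, -10/7, 170/7]
R3 ← R3 − (10/7)·R2: [0, 0, 0, 0, 0]
The echelon form has 2 nonzero rows, and every pivot lies in the first 4 columns, so rank(A) = rank([A|b]) = 2.
The system is consistent.

yes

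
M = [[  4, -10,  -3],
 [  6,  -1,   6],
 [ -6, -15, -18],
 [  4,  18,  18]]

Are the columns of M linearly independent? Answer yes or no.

Row reduce M to echelon form.
R2 ← R2 − (3/2)·R1: [0, 14, 21/2]
R3 ← R3 + (3/2)·R1: [0, -30, -45/2]
R4 ← R4 − R1: [0, 28, 21]
R3 ← R3 + (15/7)·R2: [0, 0, 0]
R4 ← R4 − (2)·R2: [0, 0, 0]
2 pivots among 3 columns.
Only 2 < 3 pivot columns, so the columns are linearly dependent.

no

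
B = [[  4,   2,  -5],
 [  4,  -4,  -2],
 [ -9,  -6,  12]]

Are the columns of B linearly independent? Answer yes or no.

no

Row reduce B to echelon form.
R2 ← R2 − R1: [0, -6, 3]
R3 ← R3 + (9/4)·R1: [0, -3/2, 3/4]
R3 ← R3 − (1/4)·R2: [0, 0, 0]
2 pivots among 3 columns.
Only 2 < 3 pivot columns, so the columns are linearly dependent.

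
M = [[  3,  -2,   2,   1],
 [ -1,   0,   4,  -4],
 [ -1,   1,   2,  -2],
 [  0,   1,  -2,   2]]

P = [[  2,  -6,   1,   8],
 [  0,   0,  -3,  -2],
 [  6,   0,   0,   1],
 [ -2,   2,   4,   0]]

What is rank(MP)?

First compute MP:
[[ 16, -16,  13,  30],
 [ 30,  -2, -17,  -4],
 [ 14,   2, -12,  -8],
 [-16,   4,   5,  -4]]
Now row reduce the product.
R2 ← R2 − (15/8)·R1: [0, 28, -331/8, -241/4]
R3 ← R3 − (7/8)·R1: [0, 16, -187/8, -137/4]
R4 ← R4 + R1: [0, -12, 18, 26]
R3 ← R3 − (4/7)·R2: [0, 0, 15/56, 5/28]
R4 ← R4 + (3/7)·R2: [0, 0, 15/56, 5/28]
R4 ← R4 − R3: [0, 0, 0, 0]
3 nonzero rows, so rank(MP) = 3.

3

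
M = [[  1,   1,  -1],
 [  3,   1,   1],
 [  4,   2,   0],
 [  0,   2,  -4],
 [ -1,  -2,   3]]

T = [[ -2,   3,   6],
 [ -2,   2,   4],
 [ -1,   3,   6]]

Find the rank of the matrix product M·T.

2

First compute MT:
[[ -3,   2,   4],
 [ -9,  14,  28],
 [-12,  16,  32],
 [  0,  -8, -16],
 [  3,   2,   4]]
Now row reduce the product.
R2 ← R2 − (3)·R1: [0, 8, 16]
R3 ← R3 − (4)·R1: [0, 8, 16]
R5 ← R5 + R1: [0, 4, 8]
R3 ← R3 − R2: [0, 0, 0]
R4 ← R4 + R2: [0, 0, 0]
R5 ← R5 − (1/2)·R2: [0, 0, 0]
2 nonzero rows, so rank(MT) = 2.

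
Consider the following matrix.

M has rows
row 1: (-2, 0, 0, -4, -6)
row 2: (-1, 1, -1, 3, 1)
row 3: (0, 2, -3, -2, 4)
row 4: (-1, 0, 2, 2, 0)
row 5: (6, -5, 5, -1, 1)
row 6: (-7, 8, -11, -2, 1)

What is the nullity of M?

1

Row reduce to echelon form.
R2 ← R2 − (1/2)·R1: [0, 1, -1, 5, 4]
R4 ← R4 − (1/2)·R1: [0, 0, 2, 4, 3]
R5 ← R5 + (3)·R1: [0, -5, 5, -13, -17]
R6 ← R6 − (7/2)·R1: [0, 8, -11, 12, 22]
R3 ← R3 − (2)·R2: [0, 0, -1, -12, -4]
R5 ← R5 + (5)·R2: [0, 0, 0, 12, 3]
R6 ← R6 − (8)·R2: [0, 0, -3, -28, -10]
R4 ← R4 + (2)·R3: [0, 0, 0, -20, -5]
R6 ← R6 − (3)·R3: [0, 0, 0, 8, 2]
R5 ← R5 + (3/5)·R4: [0, 0, 0, 0, 0]
R6 ← R6 + (2/5)·R4: [0, 0, 0, 0, 0]
4 nonzero rows, so rank(M) = 4.
M has 5 columns; by rank–nullity, nullity = 5 − 4 = 1.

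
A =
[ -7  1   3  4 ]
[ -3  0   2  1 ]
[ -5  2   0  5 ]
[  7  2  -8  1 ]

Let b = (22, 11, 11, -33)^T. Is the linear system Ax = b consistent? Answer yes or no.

yes

Row reduce the augmented matrix [A | b].
R2 ← R2 − (3/7)·R1: [0, -3/7, 5/7, -5/7, 11/7]
R3 ← R3 − (5/7)·R1: [0, 9/7, -15/7, 15/7, -33/7]
R4 ← R4 + R1: [0, 3, -5, 5, -11]
R3 ← R3 + (3)·R2: [0, 0, 0, 0, 0]
R4 ← R4 + (7)·R2: [0, 0, 0, 0, 0]
The echelon form has 2 nonzero rows, and every pivot lies in the first 4 columns, so rank(A) = rank([A|b]) = 2.
The system is consistent.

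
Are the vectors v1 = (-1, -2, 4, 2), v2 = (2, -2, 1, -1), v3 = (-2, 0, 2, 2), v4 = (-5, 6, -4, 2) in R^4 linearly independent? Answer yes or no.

Form the matrix with these vectors as rows and row reduce.
R2 ← R2 + (2)·R1: [0, -6, 9, 3]
R3 ← R3 − (2)·R1: [0, 4, -6, -2]
R4 ← R4 − (5)·R1: [0, 16, -24, -8]
R3 ← R3 + (2/3)·R2: [0, 0, 0, 0]
R4 ← R4 + (8/3)·R2: [0, 0, 0, 0]
2 nonzero rows, so the 4 vectors span a space of dimension 2.
Since 2 < 4, the vectors are linearly dependent.

no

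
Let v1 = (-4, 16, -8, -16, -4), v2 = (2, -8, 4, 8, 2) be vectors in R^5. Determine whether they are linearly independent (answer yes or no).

no

Form the matrix with these vectors as rows and row reduce.
R2 ← R2 + (1/2)·R1: [0, 0, 0, 0, 0]
1 nonzero row, so the 2 vectors span a space of dimension 1.
Since 1 < 2, the vectors are linearly dependent.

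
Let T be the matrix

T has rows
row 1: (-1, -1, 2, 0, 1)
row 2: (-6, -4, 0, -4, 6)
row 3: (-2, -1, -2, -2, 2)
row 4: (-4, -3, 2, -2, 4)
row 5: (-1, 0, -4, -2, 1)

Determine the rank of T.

2

Row reduce to echelon form.
R2 ← R2 − (6)·R1: [0, 2, -12, -4, 0]
R3 ← R3 − (2)·R1: [0, 1, -6, -2, 0]
R4 ← R4 − (4)·R1: [0, 1, -6, -2, 0]
R5 ← R5 − R1: [0, 1, -6, -2, 0]
R3 ← R3 − (1/2)·R2: [0, 0, 0, 0, 0]
R4 ← R4 − (1/2)·R2: [0, 0, 0, 0, 0]
R5 ← R5 − (1/2)·R2: [0, 0, 0, 0, 0]
Echelon form has 2 nonzero rows, so rank(T) = 2.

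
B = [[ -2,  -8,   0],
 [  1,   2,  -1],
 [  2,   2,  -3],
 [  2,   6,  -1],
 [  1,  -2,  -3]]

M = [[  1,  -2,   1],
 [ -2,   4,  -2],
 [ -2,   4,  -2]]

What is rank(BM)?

First compute BM:
[[ 14, -28,  14],
 [ -1,   2,  -1],
 [  4,  -8,   4],
 [ -8,  16,  -8],
 [ 11, -22,  11]]
Now row reduce the product.
R2 ← R2 + (1/14)·R1: [0, 0, 0]
R3 ← R3 − (2/7)·R1: [0, 0, 0]
R4 ← R4 + (4/7)·R1: [0, 0, 0]
R5 ← R5 − (11/14)·R1: [0, 0, 0]
1 nonzero row, so rank(BM) = 1.

1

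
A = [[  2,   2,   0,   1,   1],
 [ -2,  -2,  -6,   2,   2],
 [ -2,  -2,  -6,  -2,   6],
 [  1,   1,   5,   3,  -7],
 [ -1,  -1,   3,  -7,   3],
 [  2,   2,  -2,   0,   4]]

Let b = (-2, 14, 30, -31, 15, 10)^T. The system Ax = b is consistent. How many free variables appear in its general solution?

Row reduce the augmented matrix [A | b].
R2 ← R2 + R1: [0, 0, -6, 3, 3, 12]
R3 ← R3 + R1: [0, 0, -6, -1, 7, 28]
R4 ← R4 − (1/2)·R1: [0, 0, 5, 5/2, -15/2, -30]
R5 ← R5 + (1/2)·R1: [0, 0, 3, -13/2, 7/2, 14]
R6 ← R6 − R1: [0, 0, -2, -1, 3, 12]
R3 ← R3 − R2: [0, 0, 0, -4, 4, 16]
R4 ← R4 + (5/6)·R2: [0, 0, 0, 5, -5, -20]
R5 ← R5 + (1/2)·R2: [0, 0, 0, -5, 5, 20]
R6 ← R6 − (1/3)·R2: [0, 0, 0, -2, 2, 8]
R4 ← R4 + (5/4)·R3: [0, 0, 0, 0, 0, 0]
R5 ← R5 − (5/4)·R3: [0, 0, 0, 0, 0, 0]
R6 ← R6 − (1/2)·R3: [0, 0, 0, 0, 0, 0]
The echelon form has 3 nonzero rows, and every pivot lies in the first 5 columns, so rank(A) = rank([A|b]) = 3.
The system is consistent.
Free variables = (unknowns) − (rank) = 5 − 3 = 2.

2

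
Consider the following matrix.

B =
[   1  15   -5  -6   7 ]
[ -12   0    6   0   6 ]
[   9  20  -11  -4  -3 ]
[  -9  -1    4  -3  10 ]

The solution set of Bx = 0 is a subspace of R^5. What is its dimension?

Row reduce to echelon form.
R2 ← R2 + (12)·R1: [0, 180, -54, -72, 90]
R3 ← R3 − (9)·R1: [0, -115, 34, 50, -66]
R4 ← R4 + (9)·R1: [0, 134, -41, -57, 73]
R3 ← R3 + (23/36)·R2: [0, 0, -1/2, 4, -17/2]
R4 ← R4 − (67/90)·R2: [0, 0, -4/5, -17/5, 6]
R4 ← R4 − (8/5)·R3: [0, 0, 0, -49/5, 98/5]
4 nonzero rows, so rank(B) = 4.
B has 5 columns; by rank–nullity, nullity = 5 − 4 = 1.

1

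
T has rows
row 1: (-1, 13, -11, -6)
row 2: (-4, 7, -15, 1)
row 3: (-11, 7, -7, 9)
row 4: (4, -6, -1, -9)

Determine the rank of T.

4

Row reduce to echelon form.
R2 ← R2 − (4)·R1: [0, -45, 29, 25]
R3 ← R3 − (11)·R1: [0, -136, 114, 75]
R4 ← R4 + (4)·R1: [0, 46, -45, -33]
R3 ← R3 − (136/45)·R2: [0, 0, 1186/45, -5/9]
R4 ← R4 + (46/45)·R2: [0, 0, -691/45, -67/9]
R4 ← R4 + (691/1186)·R3: [0, 0, 0, -9213/1186]
Echelon form has 4 nonzero rows, so rank(T) = 4.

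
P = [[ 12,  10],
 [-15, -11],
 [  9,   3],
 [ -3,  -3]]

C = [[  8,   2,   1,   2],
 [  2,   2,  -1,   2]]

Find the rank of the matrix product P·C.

First compute PC:
[[116,  44,   2,  44],
 [-142, -52,  -4, -52],
 [ 78,  24,   6,  24],
 [-30, -12,   0, -12]]
Now row reduce the product.
R2 ← R2 + (71/58)·R1: [0, 54/29, -45/29, 54/29]
R3 ← R3 − (39/58)·R1: [0, -162/29, 135/29, -162/29]
R4 ← R4 + (15/58)·R1: [0, -18/29, 15/29, -18/29]
R3 ← R3 + (3)·R2: [0, 0, 0, 0]
R4 ← R4 + (1/3)·R2: [0, 0, 0, 0]
2 nonzero rows, so rank(PC) = 2.

2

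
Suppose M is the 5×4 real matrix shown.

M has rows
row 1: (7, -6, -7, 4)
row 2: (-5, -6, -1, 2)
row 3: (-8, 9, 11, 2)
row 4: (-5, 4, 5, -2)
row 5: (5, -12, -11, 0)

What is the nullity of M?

1

Row reduce to echelon form.
R2 ← R2 + (5/7)·R1: [0, -72/7, -6, 34/7]
R3 ← R3 + (8/7)·R1: [0, 15/7, 3, 46/7]
R4 ← R4 + (5/7)·R1: [0, -2/7, 0, 6/7]
R5 ← R5 − (5/7)·R1: [0, -54/7, -6, -20/7]
R3 ← R3 + (5/24)·R2: [0, 0, 7/4, 91/12]
R4 ← R4 − (1/36)·R2: [0, 0, 1/6, 13/18]
R5 ← R5 − (3/4)·R2: [0, 0, -3/2, -13/2]
R4 ← R4 − (2/21)·R3: [0, 0, 0, 0]
R5 ← R5 + (6/7)·R3: [0, 0, 0, 0]
3 nonzero rows, so rank(M) = 3.
M has 4 columns; by rank–nullity, nullity = 4 − 3 = 1.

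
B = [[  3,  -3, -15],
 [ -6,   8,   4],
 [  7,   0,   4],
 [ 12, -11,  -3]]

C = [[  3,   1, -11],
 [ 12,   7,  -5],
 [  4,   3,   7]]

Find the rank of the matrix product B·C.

First compute BC:
[[-87, -63, -123],
 [ 94,  62,  54],
 [ 37,  19, -49],
 [-108, -74, -98]]
Now row reduce the product.
R2 ← R2 + (94/87)·R1: [0, -176/29, -2288/29]
R3 ← R3 + (37/87)·R1: [0, -226/29, -2938/29]
R4 ← R4 − (36/29)·R1: [0, 122/29, 1586/29]
R3 ← R3 − (113/88)·R2: [0, 0, 0]
R4 ← R4 + (61/88)·R2: [0, 0, 0]
2 nonzero rows, so rank(BC) = 2.

2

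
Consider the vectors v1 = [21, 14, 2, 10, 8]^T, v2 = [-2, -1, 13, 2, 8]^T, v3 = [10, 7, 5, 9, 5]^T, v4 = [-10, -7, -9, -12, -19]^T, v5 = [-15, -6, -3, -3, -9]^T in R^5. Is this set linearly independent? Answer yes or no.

Form the matrix with these vectors as rows and row reduce.
R2 ← R2 + (2/21)·R1: [0, 1/3, 277/21, 62/21, 184/21]
R3 ← R3 − (10/21)·R1: [0, 1/3, 85/21, 89/21, 25/21]
R4 ← R4 + (10/21)·R1: [0, -1/3, -169/21, -152/21, -319/21]
R5 ← R5 + (5/7)·R1: [0, 4, -11/7, 29/7, -23/7]
R3 ← R3 − R2: [0, 0, -64/7, 9/7, -53/7]
R4 ← R4 + R2: [0, 0, 36/7, -30/7, -45/7]
R5 ← R5 − (12)·R2: [0, 0, -1119/7, -219/7, -759/7]
R4 ← R4 + (9/16)·R3: [0, 0, 0, -57/16, -171/16]
R5 ← R5 − (1119/64)·R3: [0, 0, 0, -3441/64, 1533/64]
R5 ← R5 − (1147/76)·R4: [0, 0, 0, 0, 741/4]
5 nonzero rows, so the 5 vectors span a space of dimension 5.
Since 5 = 5, the vectors are linearly independent.

yes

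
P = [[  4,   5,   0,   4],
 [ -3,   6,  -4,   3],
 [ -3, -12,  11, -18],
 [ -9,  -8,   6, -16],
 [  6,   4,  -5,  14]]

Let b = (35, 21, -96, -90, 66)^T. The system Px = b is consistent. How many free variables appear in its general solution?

Row reduce the augmented matrix [P | b].
R2 ← R2 + (3/4)·R1: [0, 39/4, -4, 6, 189/4]
R3 ← R3 + (3/4)·R1: [0, -33/4, 11, -15, -279/4]
R4 ← R4 + (9/4)·R1: [0, 13/4, 6, -7, -45/4]
R5 ← R5 − (3/2)·R1: [0, -7/2, -5, 8, 27/2]
R3 ← R3 + (11/13)·R2: [0, 0, 99/13, -129/13, -387/13]
R4 ← R4 − (1/3)·R2: [0, 0, 22/3, -9, -27]
R5 ← R5 + (14/39)·R2: [0, 0, -251/39, 132/13, 396/13]
R4 ← R4 − (26/27)·R3: [0, 0, 0, 5/9, 5/3]
R5 ← R5 + (251/297)·R3: [0, 0, 0, 175/99, 175/33]
R5 ← R5 − (35/11)·R4: [0, 0, 0, 0, 0]
The echelon form has 4 nonzero rows, and every pivot lies in the first 4 columns, so rank(P) = rank([P|b]) = 4.
The system is consistent.
Free variables = (unknowns) − (rank) = 4 − 4 = 0.

0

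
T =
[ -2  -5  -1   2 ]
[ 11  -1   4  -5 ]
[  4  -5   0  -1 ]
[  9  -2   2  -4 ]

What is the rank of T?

3

Row reduce to echelon form.
R2 ← R2 + (11/2)·R1: [0, -57/2, -3/2, 6]
R3 ← R3 + (2)·R1: [0, -15, -2, 3]
R4 ← R4 + (9/2)·R1: [0, -49/2, -5/2, 5]
R3 ← R3 − (10/19)·R2: [0, 0, -23/19, -3/19]
R4 ← R4 − (49/57)·R2: [0, 0, -23/19, -3/19]
R4 ← R4 − R3: [0, 0, 0, 0]
Echelon form has 3 nonzero rows, so rank(T) = 3.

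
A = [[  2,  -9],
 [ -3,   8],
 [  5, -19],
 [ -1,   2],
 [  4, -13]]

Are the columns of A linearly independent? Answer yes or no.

Row reduce A to echelon form.
R2 ← R2 + (3/2)·R1: [0, -11/2]
R3 ← R3 − (5/2)·R1: [0, 7/2]
R4 ← R4 + (1/2)·R1: [0, -5/2]
R5 ← R5 − (2)·R1: [0, 5]
R3 ← R3 + (7/11)·R2: [0, 0]
R4 ← R4 − (5/11)·R2: [0, 0]
R5 ← R5 + (10/11)·R2: [0, 0]
2 pivots among 2 columns.
Every column is a pivot column, so the columns are linearly independent.

yes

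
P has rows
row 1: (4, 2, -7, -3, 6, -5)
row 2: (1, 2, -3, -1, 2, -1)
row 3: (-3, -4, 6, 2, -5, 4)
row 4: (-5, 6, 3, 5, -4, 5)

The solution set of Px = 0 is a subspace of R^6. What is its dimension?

2

Row reduce to echelon form.
R2 ← R2 − (1/4)·R1: [0, 3/2, -5/4, -1/4, 1/2, 1/4]
R3 ← R3 + (3/4)·R1: [0, -5/2, 3/4, -1/4, -1/2, 1/4]
R4 ← R4 + (5/4)·R1: [0, 17/2, -23/4, 5/4, 7/2, -5/4]
R3 ← R3 + (5/3)·R2: [0, 0, -4/3, -2/3, 1/3, 2/3]
R4 ← R4 − (17/3)·R2: [0, 0, 4/3, 8/3, 2/3, -8/3]
R4 ← R4 + R3: [0, 0, 0, 2, 1, -2]
4 nonzero rows, so rank(P) = 4.
P has 6 columns; by rank–nullity, nullity = 6 − 4 = 2.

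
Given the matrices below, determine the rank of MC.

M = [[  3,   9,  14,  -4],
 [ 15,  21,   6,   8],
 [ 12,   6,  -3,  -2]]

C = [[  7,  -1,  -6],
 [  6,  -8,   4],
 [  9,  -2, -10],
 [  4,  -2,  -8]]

3

First compute MC:
[[185, -95, -90],
 [317, -211, -130],
 [ 85, -50,  -2]]
Now row reduce the product.
R2 ← R2 − (317/185)·R1: [0, -1784/37, 896/37]
R3 ← R3 − (17/37)·R1: [0, -235/37, 1456/37]
R3 ← R3 − (235/1784)·R2: [0, 0, 8064/223]
3 nonzero rows, so rank(MC) = 3.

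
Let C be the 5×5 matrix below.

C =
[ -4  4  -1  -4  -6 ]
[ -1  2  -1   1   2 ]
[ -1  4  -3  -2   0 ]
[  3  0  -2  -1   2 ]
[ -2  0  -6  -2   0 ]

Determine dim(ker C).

1

Row reduce to echelon form.
R2 ← R2 − (1/4)·R1: [0, 1, -3/4, 2, 7/2]
R3 ← R3 − (1/4)·R1: [0, 3, -11/4, -1, 3/2]
R4 ← R4 + (3/4)·R1: [0, 3, -11/4, -4, -5/2]
R5 ← R5 − (1/2)·R1: [0, -2, -11/2, 0, 3]
R3 ← R3 − (3)·R2: [0, 0, -1/2, -7, -9]
R4 ← R4 − (3)·R2: [0, 0, -1/2, -10, -13]
R5 ← R5 + (2)·R2: [0, 0, -7, 4, 10]
R4 ← R4 − R3: [0, 0, 0, -3, -4]
R5 ← R5 − (14)·R3: [0, 0, 0, 102, 136]
R5 ← R5 + (34)·R4: [0, 0, 0, 0, 0]
4 nonzero rows, so rank(C) = 4.
C has 5 columns; by rank–nullity, nullity = 5 − 4 = 1.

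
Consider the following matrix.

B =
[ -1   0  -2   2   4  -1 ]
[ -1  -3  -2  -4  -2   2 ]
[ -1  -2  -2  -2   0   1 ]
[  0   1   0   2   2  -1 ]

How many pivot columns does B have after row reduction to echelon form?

Row reduce to echelon form.
R2 ← R2 − R1: [0, -3, 0, -6, -6, 3]
R3 ← R3 − R1: [0, -2, 0, -4, -4, 2]
R3 ← R3 − (2/3)·R2: [0, 0, 0, 0, 0, 0]
R4 ← R4 + (1/3)·R2: [0, 0, 0, 0, 0, 0]
Echelon form has 2 nonzero rows, so rank(B) = 2.
Each nonzero row contributes one pivot column: 2 pivot columns.

2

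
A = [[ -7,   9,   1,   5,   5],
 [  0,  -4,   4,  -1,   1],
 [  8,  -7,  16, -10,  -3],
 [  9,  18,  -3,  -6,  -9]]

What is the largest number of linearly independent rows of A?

Row reduce to echelon form.
R3 ← R3 + (8/7)·R1: [0, 23/7, 120/7, -30/7, 19/7]
R4 ← R4 + (9/7)·R1: [0, 207/7, -12/7, 3/7, -18/7]
R3 ← R3 + (23/28)·R2: [0, 0, 143/7, -143/28, 99/28]
R4 ← R4 + (207/28)·R2: [0, 0, 195/7, -195/28, 135/28]
R4 ← R4 − (15/11)·R3: [0, 0, 0, 0, 0]
Echelon form has 3 nonzero rows, so rank(A) = 3.
The rank gives the maximum number of linearly independent rows: 3.

3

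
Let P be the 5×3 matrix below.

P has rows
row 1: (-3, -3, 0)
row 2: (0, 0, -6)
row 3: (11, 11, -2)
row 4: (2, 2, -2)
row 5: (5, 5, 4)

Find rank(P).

Row reduce to echelon form.
R3 ← R3 + (11/3)·R1: [0, 0, -2]
R4 ← R4 + (2/3)·R1: [0, 0, -2]
R5 ← R5 + (5/3)·R1: [0, 0, 4]
R3 ← R3 − (1/3)·R2: [0, 0, 0]
R4 ← R4 − (1/3)·R2: [0, 0, 0]
R5 ← R5 + (2/3)·R2: [0, 0, 0]
Echelon form has 2 nonzero rows, so rank(P) = 2.

2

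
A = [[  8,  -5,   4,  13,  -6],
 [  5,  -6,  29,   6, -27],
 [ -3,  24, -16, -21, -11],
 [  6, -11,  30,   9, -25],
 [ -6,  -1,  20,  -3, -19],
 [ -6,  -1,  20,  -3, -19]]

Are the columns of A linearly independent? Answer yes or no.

yes

Row reduce A to echelon form.
R2 ← R2 − (5/8)·R1: [0, -23/8, 53/2, -17/8, -93/4]
R3 ← R3 + (3/8)·R1: [0, 177/8, -29/2, -129/8, -53/4]
R4 ← R4 − (3/4)·R1: [0, -29/4, 27, -3/4, -41/2]
R5 ← R5 + (3/4)·R1: [0, -19/4, 23, 27/4, -47/2]
R6 ← R6 + (3/4)·R1: [0, -19/4, 23, 27/4, -47/2]
R3 ← R3 + (177/23)·R2: [0, 0, 4357/23, -747/23, -4420/23]
R4 ← R4 − (58/23)·R2: [0, 0, -916/23, 106/23, 877/23]
R5 ← R5 − (38/23)·R2: [0, 0, -478/23, 236/23, 343/23]
R6 ← R6 − (38/23)·R2: [0, 0, -478/23, 236/23, 343/23]
R4 ← R4 + (916/4357)·R3: [0, 0, 0, -9670/4357, -9897/4357]
R5 ← R5 + (478/4357)·R3: [0, 0, 0, 29182/4357, -26883/4357]
R6 ← R6 + (478/4357)·R3: [0, 0, 0, 29182/4357, -26883/4357]
R5 ← R5 + (14591/4835)·R4: [0, 0, 0, 0, -62976/4835]
R6 ← R6 + (14591/4835)·R4: [0, 0, 0, 0, -62976/4835]
R6 ← R6 − R5: [0, 0, 0, 0, 0]
5 pivots among 5 columns.
Every column is a pivot column, so the columns are linearly independent.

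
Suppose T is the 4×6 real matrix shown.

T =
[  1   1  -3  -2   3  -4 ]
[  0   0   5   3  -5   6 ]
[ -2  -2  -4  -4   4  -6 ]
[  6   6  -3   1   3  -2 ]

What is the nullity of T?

3

Row reduce to echelon form.
R3 ← R3 + (2)·R1: [0, 0, -10, -8, 10, -14]
R4 ← R4 − (6)·R1: [0, 0, 15, 13, -15, 22]
R3 ← R3 + (2)·R2: [0, 0, 0, -2, 0, -2]
R4 ← R4 − (3)·R2: [0, 0, 0, 4, 0, 4]
R4 ← R4 + (2)·R3: [0, 0, 0, 0, 0, 0]
3 nonzero rows, so rank(T) = 3.
T has 6 columns; by rank–nullity, nullity = 6 − 3 = 3.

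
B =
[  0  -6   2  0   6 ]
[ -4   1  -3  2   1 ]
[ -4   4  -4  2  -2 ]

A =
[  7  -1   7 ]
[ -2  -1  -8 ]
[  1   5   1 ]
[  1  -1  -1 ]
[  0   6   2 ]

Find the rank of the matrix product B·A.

First compute BA:
[[ 14,  52,  62],
 [-31,  -8, -39],
 [-38, -34, -70]]
Now row reduce the product.
R2 ← R2 + (31/14)·R1: [0, 750/7, 688/7]
R3 ← R3 + (19/7)·R1: [0, 750/7, 688/7]
R3 ← R3 − R2: [0, 0, 0]
2 nonzero rows, so rank(BA) = 2.

2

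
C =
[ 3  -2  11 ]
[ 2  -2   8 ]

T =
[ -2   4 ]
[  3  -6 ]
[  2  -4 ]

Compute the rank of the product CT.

First compute CT:
[[ 10, -20],
 [  6, -12]]
Now row reduce the product.
R2 ← R2 − (3/5)·R1: [0, 0]
1 nonzero row, so rank(CT) = 1.

1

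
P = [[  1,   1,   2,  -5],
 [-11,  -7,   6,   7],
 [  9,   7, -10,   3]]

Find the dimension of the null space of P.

Row reduce to echelon form.
R2 ← R2 + (11)·R1: [0, 4, 28, -48]
R3 ← R3 − (9)·R1: [0, -2, -28, 48]
R3 ← R3 + (1/2)·R2: [0, 0, -14, 24]
3 nonzero rows, so rank(P) = 3.
P has 4 columns; by rank–nullity, nullity = 4 − 3 = 1.

1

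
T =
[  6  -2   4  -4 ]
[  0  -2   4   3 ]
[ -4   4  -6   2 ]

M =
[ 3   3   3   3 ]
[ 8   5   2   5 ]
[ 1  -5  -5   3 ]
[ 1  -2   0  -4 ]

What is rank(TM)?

First compute TM:
[[  2,  -4,  -6,  36],
 [ -9, -36, -24, -10],
 [ 16,  34,  26, -18]]
Now row reduce the product.
R2 ← R2 + (9/2)·R1: [0, -54, -51, 152]
R3 ← R3 − (8)·R1: [0, 66, 74, -306]
R3 ← R3 + (11/9)·R2: [0, 0, 35/3, -1082/9]
3 nonzero rows, so rank(TM) = 3.

3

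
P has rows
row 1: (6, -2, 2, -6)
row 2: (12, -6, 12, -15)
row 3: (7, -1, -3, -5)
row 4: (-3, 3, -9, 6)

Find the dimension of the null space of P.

2

Row reduce to echelon form.
R2 ← R2 − (2)·R1: [0, -2, 8, -3]
R3 ← R3 − (7/6)·R1: [0, 4/3, -16/3, 2]
R4 ← R4 + (1/2)·R1: [0, 2, -8, 3]
R3 ← R3 + (2/3)·R2: [0, 0, 0, 0]
R4 ← R4 + R2: [0, 0, 0, 0]
2 nonzero rows, so rank(P) = 2.
P has 4 columns; by rank–nullity, nullity = 4 − 2 = 2.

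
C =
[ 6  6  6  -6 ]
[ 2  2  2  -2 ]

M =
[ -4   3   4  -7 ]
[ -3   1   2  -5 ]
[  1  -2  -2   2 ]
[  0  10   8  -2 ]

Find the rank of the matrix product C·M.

1

First compute CM:
[[-36, -48, -24, -48],
 [-12, -16,  -8, -16]]
Now row reduce the product.
R2 ← R2 − (1/3)·R1: [0, 0, 0, 0]
1 nonzero row, so rank(CM) = 1.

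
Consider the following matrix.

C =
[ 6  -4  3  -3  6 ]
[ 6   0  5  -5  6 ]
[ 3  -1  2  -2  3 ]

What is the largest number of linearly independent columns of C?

Row reduce to echelon form.
R2 ← R2 − R1: [0, 4, 2, -2, 0]
R3 ← R3 − (1/2)·R1: [0, 1, 1/2, -1/2, 0]
R3 ← R3 − (1/4)·R2: [0, 0, 0, 0, 0]
Echelon form has 2 nonzero rows, so rank(C) = 2.
The rank gives the maximum number of linearly independent columns: 2.

2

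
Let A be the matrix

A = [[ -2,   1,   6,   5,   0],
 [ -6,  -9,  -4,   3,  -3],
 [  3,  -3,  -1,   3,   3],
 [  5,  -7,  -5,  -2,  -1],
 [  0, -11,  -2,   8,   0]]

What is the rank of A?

Row reduce to echelon form.
R2 ← R2 − (3)·R1: [0, -12, -22, -12, -3]
R3 ← R3 + (3/2)·R1: [0, -3/2, 8, 21/2, 3]
R4 ← R4 + (5/2)·R1: [0, -9/2, 10, 21/2, -1]
R3 ← R3 − (1/8)·R2: [0, 0, 43/4, 12, 27/8]
R4 ← R4 − (3/8)·R2: [0, 0, 73/4, 15, 1/8]
R5 ← R5 − (11/12)·R2: [0, 0, 109/6, 19, 11/4]
R4 ← R4 − (73/43)·R3: [0, 0, 0, -231/43, -241/43]
R5 ← R5 − (218/129)·R3: [0, 0, 0, -55/43, -127/43]
R5 ← R5 − (5/21)·R4: [0, 0, 0, 0, -34/21]
Echelon form has 5 nonzero rows, so rank(A) = 5.

5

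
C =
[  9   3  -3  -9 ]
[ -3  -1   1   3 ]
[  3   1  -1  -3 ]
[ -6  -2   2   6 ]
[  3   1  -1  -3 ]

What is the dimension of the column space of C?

1

Row reduce to echelon form.
R2 ← R2 + (1/3)·R1: [0, 0, 0, 0]
R3 ← R3 − (1/3)·R1: [0, 0, 0, 0]
R4 ← R4 + (2/3)·R1: [0, 0, 0, 0]
R5 ← R5 − (1/3)·R1: [0, 0, 0, 0]
Echelon form has 1 nonzero row, so rank(C) = 1.
The column space has dimension equal to the rank: 1.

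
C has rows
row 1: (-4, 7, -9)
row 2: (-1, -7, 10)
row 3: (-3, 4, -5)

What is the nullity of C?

1

Row reduce to echelon form.
R2 ← R2 − (1/4)·R1: [0, -35/4, 49/4]
R3 ← R3 − (3/4)·R1: [0, -5/4, 7/4]
R3 ← R3 − (1/7)·R2: [0, 0, 0]
2 nonzero rows, so rank(C) = 2.
C has 3 columns; by rank–nullity, nullity = 3 − 2 = 1.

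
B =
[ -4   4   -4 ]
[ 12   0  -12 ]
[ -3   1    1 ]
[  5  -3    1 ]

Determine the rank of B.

2

Row reduce to echelon form.
R2 ← R2 + (3)·R1: [0, 12, -24]
R3 ← R3 − (3/4)·R1: [0, -2, 4]
R4 ← R4 + (5/4)·R1: [0, 2, -4]
R3 ← R3 + (1/6)·R2: [0, 0, 0]
R4 ← R4 − (1/6)·R2: [0, 0, 0]
Echelon form has 2 nonzero rows, so rank(B) = 2.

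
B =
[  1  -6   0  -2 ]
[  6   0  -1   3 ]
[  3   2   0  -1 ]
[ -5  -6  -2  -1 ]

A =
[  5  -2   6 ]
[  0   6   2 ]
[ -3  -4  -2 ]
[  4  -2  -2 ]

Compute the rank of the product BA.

3

First compute BA:
[[ -3, -34,  -2],
 [ 45, -14,  32],
 [ 11,   8,  24],
 [-23, -16, -36]]
Now row reduce the product.
R2 ← R2 + (15)·R1: [0, -524, 2]
R3 ← R3 + (11/3)·R1: [0, -350/3, 50/3]
R4 ← R4 − (23/3)·R1: [0, 734/3, -62/3]
R3 ← R3 − (175/786)·R2: [0, 0, 2125/131]
R4 ← R4 + (367/786)·R2: [0, 0, -2585/131]
R4 ← R4 + (517/425)·R3: [0, 0, 0]
3 nonzero rows, so rank(BA) = 3.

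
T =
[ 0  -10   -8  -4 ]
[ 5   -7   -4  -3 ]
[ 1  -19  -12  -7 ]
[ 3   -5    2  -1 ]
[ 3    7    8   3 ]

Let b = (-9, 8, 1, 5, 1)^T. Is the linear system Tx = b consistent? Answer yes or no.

Row reduce the augmented matrix [T | b].
Swap R1 ↔ R2
R3 ← R3 − (1/5)·R1: [0, -88/5, -56/5, -32/5, -3/5]
R4 ← R4 − (3/5)·R1: [0, -4/5, 22/5, 4/5, 1/5]
R5 ← R5 − (3/5)·R1: [0, 56/5, 52/5, 24/5, -19/5]
R3 ← R3 − (44/25)·R2: [0, 0, 72/25, 16/25, 381/25]
R4 ← R4 − (2/25)·R2: [0, 0, 126/25, 28/25, 23/25]
R5 ← R5 + (28/25)·R2: [0, 0, 36/25, 8/25, -347/25]
R4 ← R4 − (7/4)·R3: [0, 0, 0, 0, -103/4]
R5 ← R5 − (1/2)·R3: [0, 0, 0, 0, -43/2]
R5 ← R5 − (86/103)·R4: [0, 0, 0, 0, 0]
The echelon form has 4 nonzero rows; the last pivot sits in the augmented column, so rank(T) = 3 but rank([T|b]) = 4.
Since the ranks differ, the system is inconsistent.

no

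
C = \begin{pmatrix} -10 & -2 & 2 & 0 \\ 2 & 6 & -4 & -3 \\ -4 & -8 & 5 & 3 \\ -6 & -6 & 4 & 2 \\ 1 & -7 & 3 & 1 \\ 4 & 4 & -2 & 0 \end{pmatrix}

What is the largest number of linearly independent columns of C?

Row reduce to echelon form.
R2 ← R2 + (1/5)·R1: [0, 28/5, -18/5, -3]
R3 ← R3 − (2/5)·R1: [0, -36/5, 21/5, 3]
R4 ← R4 − (3/5)·R1: [0, -24/5, 14/5, 2]
R5 ← R5 + (1/10)·R1: [0, -36/5, 16/5, 1]
R6 ← R6 + (2/5)·R1: [0, 16/5, -6/5, 0]
R3 ← R3 + (9/7)·R2: [0, 0, -3/7, -6/7]
R4 ← R4 + (6/7)·R2: [0, 0, -2/7, -4/7]
R5 ← R5 + (9/7)·R2: [0, 0, -10/7, -20/7]
R6 ← R6 − (4/7)·R2: [0, 0, 6/7, 12/7]
R4 ← R4 − (2/3)·R3: [0, 0, 0, 0]
R5 ← R5 − (10/3)·R3: [0, 0, 0, 0]
R6 ← R6 + (2)·R3: [0, 0, 0, 0]
Echelon form has 3 nonzero rows, so rank(C) = 3.
The rank gives the maximum number of linearly independent columns: 3.

3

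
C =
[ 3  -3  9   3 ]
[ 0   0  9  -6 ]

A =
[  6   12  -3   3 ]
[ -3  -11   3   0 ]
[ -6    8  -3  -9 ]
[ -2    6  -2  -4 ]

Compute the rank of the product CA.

First compute CA:
[[-33, 159, -51, -84],
 [-42,  36, -15, -57]]
Now row reduce the product.
R2 ← R2 − (14/11)·R1: [0, -1830/11, 549/11, 549/11]
2 nonzero rows, so rank(CA) = 2.

2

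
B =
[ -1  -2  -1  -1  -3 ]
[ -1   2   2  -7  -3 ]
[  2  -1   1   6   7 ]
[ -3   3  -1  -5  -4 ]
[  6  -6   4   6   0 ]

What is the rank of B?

Row reduce to echelon form.
R2 ← R2 − R1: [0, 4, 3, -6, 0]
R3 ← R3 + (2)·R1: [0, -5, -1, 4, 1]
R4 ← R4 − (3)·R1: [0, 9, 2, -2, 5]
R5 ← R5 + (6)·R1: [0, -18, -2, 0, -18]
R3 ← R3 + (5/4)·R2: [0, 0, 11/4, -7/2, 1]
R4 ← R4 − (9/4)·R2: [0, 0, -19/4, 23/2, 5]
R5 ← R5 + (9/2)·R2: [0, 0, 23/2, -27, -18]
R4 ← R4 + (19/11)·R3: [0, 0, 0, 60/11, 74/11]
R5 ← R5 − (46/11)·R3: [0, 0, 0, -136/11, -244/11]
R5 ← R5 + (34/15)·R4: [0, 0, 0, 0, -104/15]
Echelon form has 5 nonzero rows, so rank(B) = 5.

5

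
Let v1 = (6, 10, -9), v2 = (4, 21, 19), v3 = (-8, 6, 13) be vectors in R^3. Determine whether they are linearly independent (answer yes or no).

Form the matrix with these vectors as rows and row reduce.
R2 ← R2 − (2/3)·R1: [0, 43/3, 25]
R3 ← R3 + (4/3)·R1: [0, 58/3, 1]
R3 ← R3 − (58/43)·R2: [0, 0, -1407/43]
3 nonzero rows, so the 3 vectors span a space of dimension 3.
Since 3 = 3, the vectors are linearly independent.

yes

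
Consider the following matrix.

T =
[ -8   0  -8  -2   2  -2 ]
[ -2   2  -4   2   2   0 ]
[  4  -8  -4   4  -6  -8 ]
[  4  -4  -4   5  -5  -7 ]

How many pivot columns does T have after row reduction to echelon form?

Row reduce to echelon form.
R2 ← R2 − (1/4)·R1: [0, 2, -2, 5/2, 3/2, 1/2]
R3 ← R3 + (1/2)·R1: [0, -8, -8, 3, -5, -9]
R4 ← R4 + (1/2)·R1: [0, -4, -8, 4, -4, -8]
R3 ← R3 + (4)·R2: [0, 0, -16, 13, 1, -7]
R4 ← R4 + (2)·R2: [0, 0, -12, 9, -1, -7]
R4 ← R4 − (3/4)·R3: [0, 0, 0, -3/4, -7/4, -7/4]
Echelon form has 4 nonzero rows, so rank(T) = 4.
Each nonzero row contributes one pivot column: 4 pivot columns.

4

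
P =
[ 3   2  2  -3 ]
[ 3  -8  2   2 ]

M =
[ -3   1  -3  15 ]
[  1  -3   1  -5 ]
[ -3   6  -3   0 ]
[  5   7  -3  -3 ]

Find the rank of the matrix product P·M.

First compute PM:
[[-28, -12,  -4,  44],
 [-13,  53, -29,  79]]
Now row reduce the product.
R2 ← R2 − (13/28)·R1: [0, 410/7, -190/7, 410/7]
2 nonzero rows, so rank(PM) = 2.

2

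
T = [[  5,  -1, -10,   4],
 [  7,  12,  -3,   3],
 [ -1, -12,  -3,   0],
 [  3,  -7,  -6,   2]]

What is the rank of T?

Row reduce to echelon form.
R2 ← R2 − (7/5)·R1: [0, 67/5, 11, -13/5]
R3 ← R3 + (1/5)·R1: [0, -61/5, -5, 4/5]
R4 ← R4 − (3/5)·R1: [0, -32/5, 0, -2/5]
R3 ← R3 + (61/67)·R2: [0, 0, 336/67, -105/67]
R4 ← R4 + (32/67)·R2: [0, 0, 352/67, -110/67]
R4 ← R4 − (22/21)·R3: [0, 0, 0, 0]
Echelon form has 3 nonzero rows, so rank(T) = 3.

3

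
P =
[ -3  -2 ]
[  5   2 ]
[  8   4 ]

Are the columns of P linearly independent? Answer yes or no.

yes

Row reduce P to echelon form.
R2 ← R2 + (5/3)·R1: [0, -4/3]
R3 ← R3 + (8/3)·R1: [0, -4/3]
R3 ← R3 − R2: [0, 0]
2 pivots among 2 columns.
Every column is a pivot column, so the columns are linearly independent.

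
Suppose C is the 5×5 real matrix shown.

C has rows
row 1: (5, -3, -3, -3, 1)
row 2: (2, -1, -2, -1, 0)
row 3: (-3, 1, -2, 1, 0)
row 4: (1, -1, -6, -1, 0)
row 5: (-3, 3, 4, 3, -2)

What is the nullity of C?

Row reduce to echelon form.
R2 ← R2 − (2/5)·R1: [0, 1/5, -4/5, 1/5, -2/5]
R3 ← R3 + (3/5)·R1: [0, -4/5, -19/5, -4/5, 3/5]
R4 ← R4 − (1/5)·R1: [0, -2/5, -27/5, -2/5, -1/5]
R5 ← R5 + (3/5)·R1: [0, 6/5, 11/5, 6/5, -7/5]
R3 ← R3 + (4)·R2: [0, 0, -7, 0, -1]
R4 ← R4 + (2)·R2: [0, 0, -7, 0, -1]
R5 ← R5 − (6)·R2: [0, 0, 7, 0, 1]
R4 ← R4 − R3: [0, 0, 0, 0, 0]
R5 ← R5 + R3: [0, 0, 0, 0, 0]
3 nonzero rows, so rank(C) = 3.
C has 5 columns; by rank–nullity, nullity = 5 − 3 = 2.

2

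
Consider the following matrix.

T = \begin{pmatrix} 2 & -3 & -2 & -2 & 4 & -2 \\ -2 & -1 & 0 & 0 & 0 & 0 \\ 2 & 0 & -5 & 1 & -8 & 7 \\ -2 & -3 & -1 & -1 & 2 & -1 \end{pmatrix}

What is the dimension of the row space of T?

3

Row reduce to echelon form.
R2 ← R2 + R1: [0, -4, -2, -2, 4, -2]
R3 ← R3 − R1: [0, 3, -3, 3, -12, 9]
R4 ← R4 + R1: [0, -6, -3, -3, 6, -3]
R3 ← R3 + (3/4)·R2: [0, 0, -9/2, 3/2, -9, 15/2]
R4 ← R4 − (3/2)·R2: [0, 0, 0, 0, 0, 0]
Echelon form has 3 nonzero rows, so rank(T) = 3.
The row space has dimension equal to the rank: 3.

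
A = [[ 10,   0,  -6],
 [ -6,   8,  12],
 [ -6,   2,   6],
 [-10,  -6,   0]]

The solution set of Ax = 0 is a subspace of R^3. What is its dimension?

0

Row reduce to echelon form.
R2 ← R2 + (3/5)·R1: [0, 8, 42/5]
R3 ← R3 + (3/5)·R1: [0, 2, 12/5]
R4 ← R4 + R1: [0, -6, -6]
R3 ← R3 − (1/4)·R2: [0, 0, 3/10]
R4 ← R4 + (3/4)·R2: [0, 0, 3/10]
R4 ← R4 − R3: [0, 0, 0]
3 nonzero rows, so rank(A) = 3.
A has 3 columns; by rank–nullity, nullity = 3 − 3 = 0.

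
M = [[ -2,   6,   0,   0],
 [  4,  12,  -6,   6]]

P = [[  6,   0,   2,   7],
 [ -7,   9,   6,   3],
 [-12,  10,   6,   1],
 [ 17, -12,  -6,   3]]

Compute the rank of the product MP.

First compute MP:
[[-54,  54,  32,   4],
 [114, -24,   8,  76]]
Now row reduce the product.
R2 ← R2 + (19/9)·R1: [0, 90, 680/9, 760/9]
2 nonzero rows, so rank(MP) = 2.

2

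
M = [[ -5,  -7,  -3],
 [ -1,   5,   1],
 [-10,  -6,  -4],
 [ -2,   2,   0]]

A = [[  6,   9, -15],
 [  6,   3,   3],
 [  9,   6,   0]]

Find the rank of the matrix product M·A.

2

First compute MA:
[[-99, -84,  54],
 [ 33,  12,  30],
 [-132, -132, 132],
 [  0, -12,  36]]
Now row reduce the product.
R2 ← R2 + (1/3)·R1: [0, -16, 48]
R3 ← R3 − (4/3)·R1: [0, -20, 60]
R3 ← R3 − (5/4)·R2: [0, 0, 0]
R4 ← R4 − (3/4)·R2: [0, 0, 0]
2 nonzero rows, so rank(MA) = 2.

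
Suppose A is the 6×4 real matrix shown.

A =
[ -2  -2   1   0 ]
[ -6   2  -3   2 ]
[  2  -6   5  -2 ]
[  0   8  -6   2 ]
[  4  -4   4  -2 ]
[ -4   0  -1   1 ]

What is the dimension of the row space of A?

Row reduce to echelon form.
R2 ← R2 − (3)·R1: [0, 8, -6, 2]
R3 ← R3 + R1: [0, -8, 6, -2]
R5 ← R5 + (2)·R1: [0, -8, 6, -2]
R6 ← R6 − (2)·R1: [0, 4, -3, 1]
R3 ← R3 + R2: [0, 0, 0, 0]
R4 ← R4 − R2: [0, 0, 0, 0]
R5 ← R5 + R2: [0, 0, 0, 0]
R6 ← R6 − (1/2)·R2: [0, 0, 0, 0]
Echelon form has 2 nonzero rows, so rank(A) = 2.
The row space has dimension equal to the rank: 2.

2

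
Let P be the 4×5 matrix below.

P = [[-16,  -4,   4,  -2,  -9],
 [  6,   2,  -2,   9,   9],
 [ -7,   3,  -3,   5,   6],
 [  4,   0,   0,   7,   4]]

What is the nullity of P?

1

Row reduce to echelon form.
R2 ← R2 + (3/8)·R1: [0, 1/2, -1/2, 33/4, 45/8]
R3 ← R3 − (7/16)·R1: [0, 19/4, -19/4, 47/8, 159/16]
R4 ← R4 + (1/4)·R1: [0, -1, 1, 13/2, 7/4]
R3 ← R3 − (19/2)·R2: [0, 0, 0, -145/2, -87/2]
R4 ← R4 + (2)·R2: [0, 0, 0, 23, 13]
R4 ← R4 + (46/145)·R3: [0, 0, 0, 0, -4/5]
4 nonzero rows, so rank(P) = 4.
P has 5 columns; by rank–nullity, nullity = 5 − 4 = 1.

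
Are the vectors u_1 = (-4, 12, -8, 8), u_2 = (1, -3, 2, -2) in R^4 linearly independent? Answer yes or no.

no

Form the matrix with these vectors as rows and row reduce.
R2 ← R2 + (1/4)·R1: [0, 0, 0, 0]
1 nonzero row, so the 2 vectors span a space of dimension 1.
Since 1 < 2, the vectors are linearly dependent.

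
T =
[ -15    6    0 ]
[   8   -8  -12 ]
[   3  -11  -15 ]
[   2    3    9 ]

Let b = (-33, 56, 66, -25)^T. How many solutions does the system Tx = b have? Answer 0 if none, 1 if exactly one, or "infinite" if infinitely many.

1

Row reduce the augmented matrix [T | b].
R2 ← R2 + (8/15)·R1: [0, -24/5, -12, 192/5]
R3 ← R3 + (1/5)·R1: [0, -49/5, -15, 297/5]
R4 ← R4 + (2/15)·R1: [0, 19/5, 9, -147/5]
R3 ← R3 − (49/24)·R2: [0, 0, 19/2, -19]
R4 ← R4 + (19/24)·R2: [0, 0, -1/2, 1]
R4 ← R4 + (1/19)·R3: [0, 0, 0, 0]
The echelon form has 3 nonzero rows, and every pivot lies in the first 3 columns, so rank(T) = rank([T|b]) = 3.
The system is consistent.
rank = 3 = number of unknowns, so the solution is unique.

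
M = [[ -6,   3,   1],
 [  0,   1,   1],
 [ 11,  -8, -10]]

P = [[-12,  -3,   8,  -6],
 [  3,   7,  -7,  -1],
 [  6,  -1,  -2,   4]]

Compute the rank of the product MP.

First compute MP:
[[ 87,  38, -71,  37],
 [  9,   6,  -9,   3],
 [-216, -79, 164, -98]]
Now row reduce the product.
R2 ← R2 − (3/29)·R1: [0, 60/29, -48/29, -24/29]
R3 ← R3 + (72/29)·R1: [0, 445/29, -356/29, -178/29]
R3 ← R3 − (89/12)·R2: [0, 0, 0, 0]
2 nonzero rows, so rank(MP) = 2.

2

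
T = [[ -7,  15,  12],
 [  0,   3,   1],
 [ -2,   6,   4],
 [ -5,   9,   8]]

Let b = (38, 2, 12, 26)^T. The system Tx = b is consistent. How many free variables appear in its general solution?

1

Row reduce the augmented matrix [T | b].
R3 ← R3 − (2/7)·R1: [0, 12/7, 4/7, 8/7]
R4 ← R4 − (5/7)·R1: [0, -12/7, -4/7, -8/7]
R3 ← R3 − (4/7)·R2: [0, 0, 0, 0]
R4 ← R4 + (4/7)·R2: [0, 0, 0, 0]
The echelon form has 2 nonzero rows, and every pivot lies in the first 3 columns, so rank(T) = rank([T|b]) = 2.
The system is consistent.
Free variables = (unknowns) − (rank) = 3 − 2 = 1.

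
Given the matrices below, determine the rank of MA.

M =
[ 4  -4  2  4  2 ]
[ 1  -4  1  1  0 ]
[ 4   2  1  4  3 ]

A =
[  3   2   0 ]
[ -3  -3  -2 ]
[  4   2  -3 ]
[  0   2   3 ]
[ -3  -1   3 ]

First compute MA:
[[ 26,  30,  20],
 [ 19,  18,   8],
 [  1,   9,  14]]
Now row reduce the product.
R2 ← R2 − (19/26)·R1: [0, -51/13, -86/13]
R3 ← R3 − (1/26)·R1: [0, 102/13, 172/13]
R3 ← R3 + (2)·R2: [0, 0, 0]
2 nonzero rows, so rank(MA) = 2.

2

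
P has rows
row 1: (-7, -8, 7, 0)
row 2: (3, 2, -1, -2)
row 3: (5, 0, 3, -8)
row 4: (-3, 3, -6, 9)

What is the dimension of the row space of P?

2

Row reduce to echelon form.
R2 ← R2 + (3/7)·R1: [0, -10/7, 2, -2]
R3 ← R3 + (5/7)·R1: [0, -40/7, 8, -8]
R4 ← R4 − (3/7)·R1: [0, 45/7, -9, 9]
R3 ← R3 − (4)·R2: [0, 0, 0, 0]
R4 ← R4 + (9/2)·R2: [0, 0, 0, 0]
Echelon form has 2 nonzero rows, so rank(P) = 2.
The row space has dimension equal to the rank: 2.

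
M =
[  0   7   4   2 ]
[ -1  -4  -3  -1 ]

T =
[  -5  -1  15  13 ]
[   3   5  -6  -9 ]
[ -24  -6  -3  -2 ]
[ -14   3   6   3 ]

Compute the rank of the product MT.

2

First compute MT:
[[-103,  17, -42, -65],
 [ 79,  -4,  12,  26]]
Now row reduce the product.
R2 ← R2 + (79/103)·R1: [0, 931/103, -2082/103, -2457/103]
2 nonzero rows, so rank(MT) = 2.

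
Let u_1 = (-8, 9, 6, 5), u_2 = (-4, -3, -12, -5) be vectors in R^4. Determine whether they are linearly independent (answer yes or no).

Form the matrix with these vectors as rows and row reduce.
R2 ← R2 − (1/2)·R1: [0, -15/2, -15, -15/2]
2 nonzero rows, so the 2 vectors span a space of dimension 2.
Since 2 = 2, the vectors are linearly independent.

yes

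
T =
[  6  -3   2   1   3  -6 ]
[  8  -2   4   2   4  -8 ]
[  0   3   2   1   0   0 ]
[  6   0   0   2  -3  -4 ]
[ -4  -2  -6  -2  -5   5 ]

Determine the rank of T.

3

Row reduce to echelon form.
R2 ← R2 − (4/3)·R1: [0, 2, 4/3, 2/3, 0, 0]
R4 ← R4 − R1: [0, 3, -2, 1, -6, 2]
R5 ← R5 + (2/3)·R1: [0, -4, -14/3, -4/3, -3, 1]
R3 ← R3 − (3/2)·R2: [0, 0, 0, 0, 0, 0]
R4 ← R4 − (3/2)·R2: [0, 0, -4, 0, -6, 2]
R5 ← R5 + (2)·R2: [0, 0, -2, 0, -3, 1]
Swap R3 ↔ R4
R5 ← R5 − (1/2)·R3: [0, 0, 0, 0, 0, 0]
Echelon form has 3 nonzero rows, so rank(T) = 3.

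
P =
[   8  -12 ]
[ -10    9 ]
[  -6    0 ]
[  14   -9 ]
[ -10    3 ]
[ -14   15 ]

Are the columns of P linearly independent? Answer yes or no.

Row reduce P to echelon form.
R2 ← R2 + (5/4)·R1: [0, -6]
R3 ← R3 + (3/4)·R1: [0, -9]
R4 ← R4 − (7/4)·R1: [0, 12]
R5 ← R5 + (5/4)·R1: [0, -12]
R6 ← R6 + (7/4)·R1: [0, -6]
R3 ← R3 − (3/2)·R2: [0, 0]
R4 ← R4 + (2)·R2: [0, 0]
R5 ← R5 − (2)·R2: [0, 0]
R6 ← R6 − R2: [0, 0]
2 pivots among 2 columns.
Every column is a pivot column, so the columns are linearly independent.

yes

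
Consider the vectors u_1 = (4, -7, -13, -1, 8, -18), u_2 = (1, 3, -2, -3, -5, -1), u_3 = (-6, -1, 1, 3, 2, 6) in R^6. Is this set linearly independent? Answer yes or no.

yes

Form the matrix with these vectors as rows and row reduce.
R2 ← R2 − (1/4)·R1: [0, 19/4, 5/4, -11/4, -7, 7/2]
R3 ← R3 + (3/2)·R1: [0, -23/2, -37/2, 3/2, 14, -21]
R3 ← R3 + (46/19)·R2: [0, 0, -294/19, -98/19, -56/19, -238/19]
3 nonzero rows, so the 3 vectors span a space of dimension 3.
Since 3 = 3, the vectors are linearly independent.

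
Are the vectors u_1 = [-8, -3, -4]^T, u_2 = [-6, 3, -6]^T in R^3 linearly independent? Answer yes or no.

Form the matrix with these vectors as rows and row reduce.
R2 ← R2 − (3/4)·R1: [0, 21/4, -3]
2 nonzero rows, so the 2 vectors span a space of dimension 2.
Since 2 = 2, the vectors are linearly independent.

yes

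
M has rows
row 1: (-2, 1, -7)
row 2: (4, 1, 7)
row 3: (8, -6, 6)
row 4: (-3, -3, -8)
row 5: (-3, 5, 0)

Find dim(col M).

Row reduce to echelon form.
R2 ← R2 + (2)·R1: [0, 3, -7]
R3 ← R3 + (4)·R1: [0, -2, -22]
R4 ← R4 − (3/2)·R1: [0, -9/2, 5/2]
R5 ← R5 − (3/2)·R1: [0, 7/2, 21/2]
R3 ← R3 + (2/3)·R2: [0, 0, -80/3]
R4 ← R4 + (3/2)·R2: [0, 0, -8]
R5 ← R5 − (7/6)·R2: [0, 0, 56/3]
R4 ← R4 − (3/10)·R3: [0, 0, 0]
R5 ← R5 + (7/10)·R3: [0, 0, 0]
Echelon form has 3 nonzero rows, so rank(M) = 3.
The column space has dimension equal to the rank: 3.

3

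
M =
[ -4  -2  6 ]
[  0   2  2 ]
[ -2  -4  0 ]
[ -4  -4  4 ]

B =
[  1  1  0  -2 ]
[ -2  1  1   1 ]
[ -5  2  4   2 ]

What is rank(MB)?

First compute MB:
[[-30,   6,  22,  18],
 [-14,   6,  10,   6],
 [  6,  -6,  -4,   0],
 [-16,   0,  12,  12]]
Now row reduce the product.
R2 ← R2 − (7/15)·R1: [0, 16/5, -4/15, -12/5]
R3 ← R3 + (1/5)·R1: [0, -24/5, 2/5, 18/5]
R4 ← R4 − (8/15)·R1: [0, -16/5, 4/15, 12/5]
R3 ← R3 + (3/2)·R2: [0, 0, 0, 0]
R4 ← R4 + R2: [0, 0, 0, 0]
2 nonzero rows, so rank(MB) = 2.

2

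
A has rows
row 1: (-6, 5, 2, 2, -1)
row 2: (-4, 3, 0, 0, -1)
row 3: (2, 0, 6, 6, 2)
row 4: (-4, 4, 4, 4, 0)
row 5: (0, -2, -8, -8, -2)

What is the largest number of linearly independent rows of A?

2

Row reduce to echelon form.
R2 ← R2 − (2/3)·R1: [0, -1/3, -4/3, -4/3, -1/3]
R3 ← R3 + (1/3)·R1: [0, 5/3, 20/3, 20/3, 5/3]
R4 ← R4 − (2/3)·R1: [0, 2/3, 8/3, 8/3, 2/3]
R3 ← R3 + (5)·R2: [0, 0, 0, 0, 0]
R4 ← R4 + (2)·R2: [0, 0, 0, 0, 0]
R5 ← R5 − (6)·R2: [0, 0, 0, 0, 0]
Echelon form has 2 nonzero rows, so rank(A) = 2.
The rank gives the maximum number of linearly independent rows: 2.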